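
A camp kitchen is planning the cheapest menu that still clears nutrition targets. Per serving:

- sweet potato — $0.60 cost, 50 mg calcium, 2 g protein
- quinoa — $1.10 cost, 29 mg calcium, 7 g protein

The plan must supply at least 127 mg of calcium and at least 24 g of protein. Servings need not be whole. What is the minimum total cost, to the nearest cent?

Two binding constraints pin down two serving amounts, so the optimal mix uses at most two foods. The candidates are each food alone (scaled to the tighter of calcium/protein) and each pair with both constraints tight.
sweet potato only: max(127/50, 24/2) = 12 servings → $7.20.
quinoa only: max(127/29, 24/7) = 4.379 servings → $4.82.
sweet potato + quinoa with both tight: 0.661 servings and 3.24 servings → $3.96.
The minimum over all feasible corners is $3.96.

$3.96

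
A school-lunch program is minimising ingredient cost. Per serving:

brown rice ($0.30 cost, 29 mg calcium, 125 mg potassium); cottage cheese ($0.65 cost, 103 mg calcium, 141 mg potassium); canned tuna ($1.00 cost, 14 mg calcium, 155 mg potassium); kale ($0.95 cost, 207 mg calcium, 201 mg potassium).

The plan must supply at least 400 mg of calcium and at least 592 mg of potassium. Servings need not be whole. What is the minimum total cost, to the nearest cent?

$2.19

At the optimum either one food covers both requirements or two foods hit both targets exactly; no other combination can be cheaper.
brown rice only: max(400/29, 592/125) = 13.79 servings → $4.14.
cottage cheese only: max(400/103, 592/141) = 4.199 servings → $2.73.
canned tuna only: max(400/14, 592/155) = 28.57 servings → $28.57.
kale only: max(400/207, 592/201) = 2.945 servings → $2.80.
brown rice + cottage cheese with both tight: 0.5208 servings and 3.737 servings → $2.59.
brown rice + canned tuna: intersection lies outside the first quadrant.
brown rice + kale with both tight: 2.102 servings and 1.638 servings → $2.19.
cottage cheese + canned tuna with both tight: 3.839 servings and 0.3271 servings → $2.82.
cottage cheese + kale with both targets exact would need a negative amount; discard.
canned tuna + kale with both tight: 1.44 servings and 1.835 servings → $3.18.
Cheapest feasible corner: $2.19.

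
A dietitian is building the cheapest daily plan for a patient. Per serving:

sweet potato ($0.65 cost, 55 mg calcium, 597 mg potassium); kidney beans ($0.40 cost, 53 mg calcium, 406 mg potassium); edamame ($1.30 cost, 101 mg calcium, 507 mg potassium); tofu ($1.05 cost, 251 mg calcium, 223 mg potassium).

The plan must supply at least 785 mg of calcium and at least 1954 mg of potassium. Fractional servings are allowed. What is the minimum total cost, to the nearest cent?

Compare the cost at each extreme point of the feasible region.
sweet potato only: max(785/55, 1954/597) = 14.27 servings → $9.28.
kidney beans only: max(785/53, 1954/406) = 14.81 servings → $5.92.
edamame only: max(785/101, 1954/507) = 7.772 servings → $10.10.
tofu only: max(785/251, 1954/223) = 8.762 servings → $9.20.
sweet potato + kidney beans with both targets exact would need a negative amount; discard.
sweet potato + edamame with both targets exact would need a negative amount; discard.
sweet potato + tofu with both tight: 2.292 servings and 2.625 servings → $4.25.
kidney beans + edamame: intersection lies outside the first quadrant.
kidney beans + tofu with both tight: 3.501 servings and 2.388 servings → $3.91.
edamame + tofu with both tight: 3.011 servings and 1.916 servings → $5.93.
Cheapest feasible corner: $3.91.

$3.91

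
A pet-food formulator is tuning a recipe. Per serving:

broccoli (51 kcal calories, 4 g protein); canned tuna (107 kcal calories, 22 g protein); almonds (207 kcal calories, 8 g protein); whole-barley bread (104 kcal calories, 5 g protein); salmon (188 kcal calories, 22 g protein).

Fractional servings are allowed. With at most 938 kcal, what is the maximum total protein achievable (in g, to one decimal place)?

Protein per kcal: canned tuna 0.2056, salmon 0.117, broccoli 0.07843, whole-barley bread 0.04808, almonds 0.03865.
With no serving limits, spend the whole calories allowance on canned tuna: 938 kcal / 107 kcal × 22 g = 192.9 g.

192.9 g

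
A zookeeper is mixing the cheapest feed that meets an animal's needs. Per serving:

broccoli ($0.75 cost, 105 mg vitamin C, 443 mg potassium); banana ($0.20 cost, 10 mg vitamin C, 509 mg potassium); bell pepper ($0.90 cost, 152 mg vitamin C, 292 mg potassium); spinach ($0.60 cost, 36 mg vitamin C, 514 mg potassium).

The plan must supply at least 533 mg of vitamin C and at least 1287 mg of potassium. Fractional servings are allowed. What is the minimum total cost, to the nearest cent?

$3.23

Minimising a linear cost over {vitamin C ≥ 533, potassium ≥ 1287, servings ≥ 0} — the optimum is at a vertex, using one or two foods.
broccoli only: max(533/105, 1287/443) = 5.076 servings → $3.81.
banana only: max(533/10, 1287/509) = 53.3 servings → $10.66.
bell pepper only: max(533/152, 1287/292) = 4.408 servings → $3.97.
spinach only: max(533/36, 1287/514) = 14.81 servings → $8.88.
broccoli + banana with both targets exact would need a negative amount; discard.
broccoli + bell pepper with both tight: 1.09 servings and 2.753 servings → $3.30.
broccoli + spinach: intersection lies outside the first quadrant.
banana + bell pepper with both tight: 0.5371 servings and 3.471 servings → $3.23.
banana + spinach with both targets exact would need a negative amount; discard.
bell pepper + spinach with both tight: 3.367 servings and 0.5914 servings → $3.38.
Cheapest feasible corner: $3.23.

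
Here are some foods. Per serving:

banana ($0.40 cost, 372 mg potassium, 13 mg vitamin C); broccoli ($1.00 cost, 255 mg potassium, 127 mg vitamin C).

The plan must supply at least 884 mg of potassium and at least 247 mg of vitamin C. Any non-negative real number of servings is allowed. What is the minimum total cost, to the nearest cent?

Minimising a linear cost over {potassium ≥ 884, vitamin C ≥ 247, servings ≥ 0} — the optimum is at a vertex, using one or two foods.
banana only: max(884/372, 247/13) = 19 servings → $7.60.
broccoli only: max(884/255, 247/127) = 3.467 servings → $3.47.
banana + broccoli with both tight: 1.122 servings and 1.83 servings → $2.28.
The minimum over all feasible corners is $2.28.

$2.28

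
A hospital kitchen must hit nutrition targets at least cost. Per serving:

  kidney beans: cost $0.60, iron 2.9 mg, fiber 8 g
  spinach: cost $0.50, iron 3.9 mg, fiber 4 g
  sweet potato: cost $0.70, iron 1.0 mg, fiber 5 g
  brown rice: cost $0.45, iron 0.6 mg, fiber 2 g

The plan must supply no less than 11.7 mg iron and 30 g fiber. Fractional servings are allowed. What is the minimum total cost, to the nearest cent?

$2.32

This is a tiny linear program; its minimum lies at a vertex of the feasible set. List the vertices and price them.
kidney beans only: max(11.7/2.9, 30/8) = 4.034 servings → $2.42.
spinach only: max(11.7/3.9, 30/4) = 7.5 servings → $3.75.
sweet potato only: max(11.7/1.0, 30/5) = 11.7 servings → $8.19.
brown rice only: max(11.7/0.6, 30/2) = 19.5 servings → $8.78.
kidney beans + spinach with both tight: 3.582 servings and 0.3367 servings → $2.32.
kidney beans + sweet potato with both targets exact would need a negative amount; discard.
kidney beans + brown rice: intersection lies outside the first quadrant.
spinach + sweet potato with both tight: 1.839 servings and 4.529 servings → $4.09.
spinach + brown rice with both tight: 1 serving and 13 servings → $6.35.
sweet potato + brown rice: intersection lies outside the first quadrant.
So the least-cost plan costs $2.32.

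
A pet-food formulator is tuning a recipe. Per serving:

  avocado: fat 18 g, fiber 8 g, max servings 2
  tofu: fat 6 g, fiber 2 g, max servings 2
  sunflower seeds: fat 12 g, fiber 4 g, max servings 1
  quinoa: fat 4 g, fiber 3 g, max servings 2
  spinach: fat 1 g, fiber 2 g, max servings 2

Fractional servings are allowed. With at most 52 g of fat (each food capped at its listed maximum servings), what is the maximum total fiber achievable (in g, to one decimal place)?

28.0 g

Fiber per g fat: spinach 2, quinoa 0.75, avocado 0.4444, tofu 0.3333, sunflower seeds 0.3333.
Take 2 servings of spinach: uses 2 g fat, +4.0 g fiber (running total 4.0 g).
Take 2 servings of quinoa: uses 8 g fat, +6.0 g fiber (running total 10.0 g).
Take 2 servings of avocado: uses 36 g fat, +16.0 g fiber (running total 26.0 g).
Take 1 serving of tofu: uses 6 g fat, +2.0 g fiber (running total 28.0 g).
Greedy by best ratio exhausts the fat allowance optimally: 28.0 g.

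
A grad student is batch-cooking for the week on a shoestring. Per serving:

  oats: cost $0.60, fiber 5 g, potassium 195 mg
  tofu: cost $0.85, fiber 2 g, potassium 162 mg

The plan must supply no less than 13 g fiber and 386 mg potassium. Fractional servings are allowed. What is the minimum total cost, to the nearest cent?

Minimising a linear cost over {fiber ≥ 13, potassium ≥ 386, servings ≥ 0} — the optimum is at a vertex, using one or two foods.
oats only: max(13/5, 386/195) = 2.6 servings → $1.56.
tofu only: max(13/2, 386/162) = 6.5 servings → $5.53.
oats + tofu: the both-tight solution has a negative serving — not a feasible corner.
The minimum over all feasible corners is $1.56.

$1.56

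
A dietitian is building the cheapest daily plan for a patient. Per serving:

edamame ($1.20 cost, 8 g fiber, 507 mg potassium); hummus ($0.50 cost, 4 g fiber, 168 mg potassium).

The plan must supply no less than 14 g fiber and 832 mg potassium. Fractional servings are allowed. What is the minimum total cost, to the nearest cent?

At the optimum either one food covers both requirements or two foods hit both targets exactly; no other combination can be cheaper.
edamame only: max(14/8, 832/507) = 1.75 servings → $2.10.
hummus only: max(14/4, 832/168) = 4.952 servings → $2.48.
edamame + hummus with both tight: 1.427 servings and 0.6462 servings → $2.04.
So the least-cost plan costs $2.04.

$2.04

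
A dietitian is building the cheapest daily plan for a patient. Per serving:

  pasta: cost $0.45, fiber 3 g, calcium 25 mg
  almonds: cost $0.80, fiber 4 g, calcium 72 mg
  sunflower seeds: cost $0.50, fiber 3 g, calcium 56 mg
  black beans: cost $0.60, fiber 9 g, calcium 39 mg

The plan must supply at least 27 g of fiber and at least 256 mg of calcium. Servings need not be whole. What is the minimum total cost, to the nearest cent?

An LP optimum is at a vertex; with two nutrient constraints at most two foods are used. Check each candidate.
pasta only: max(27/3, 256/25) = 10.24 servings → $4.61.
almonds only: max(27/4, 256/72) = 6.75 servings → $5.40.
sunflower seeds only: max(27/3, 256/56) = 9 servings → $4.50.
black beans only: max(27/9, 256/39) = 6.564 servings → $3.94.
pasta + almonds with both tight: 7.931 servings and 0.8017 servings → $4.21.
pasta + sunflower seeds with both tight: 8 servings and 1 serving → $4.10.
pasta + black beans: the both-tight solution has a negative serving — not a feasible corner.
almonds + sunflower seeds: the both-tight solution has a negative serving — not a feasible corner.
almonds + black beans with both tight: 2.543 servings and 1.87 servings → $3.16.
sunflower seeds + black beans with both tight: 3.233 servings and 1.922 servings → $2.77.
So the least-cost plan costs $2.77.

$2.77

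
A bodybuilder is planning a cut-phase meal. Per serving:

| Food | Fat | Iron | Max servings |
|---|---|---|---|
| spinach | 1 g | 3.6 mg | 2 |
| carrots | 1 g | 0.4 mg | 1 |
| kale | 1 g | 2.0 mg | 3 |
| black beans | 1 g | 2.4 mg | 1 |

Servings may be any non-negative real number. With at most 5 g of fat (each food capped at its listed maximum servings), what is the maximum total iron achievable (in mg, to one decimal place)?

Iron per g fat: spinach 3.6, black beans 2.4, kale 2, carrots 0.4.
Take 2 servings of spinach: uses 2 g fat, +7.2 mg iron (running total 7.2 mg).
Take 1 serving of black beans: uses 1 g fat, +2.4 mg iron (running total 9.6 mg).
Take 2 servings of kale: uses 2 g fat, +4.0 mg iron (running total 13.6 mg).
Filling greedily by iron-per-g fat is optimal for one linear limit, giving 13.6 mg.

13.6 mg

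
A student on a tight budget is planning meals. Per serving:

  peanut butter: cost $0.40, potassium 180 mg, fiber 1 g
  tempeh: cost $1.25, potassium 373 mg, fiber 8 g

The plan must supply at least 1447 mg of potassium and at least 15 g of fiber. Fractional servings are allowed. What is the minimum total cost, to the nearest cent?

At the optimum either one food covers both requirements or two foods hit both targets exactly; no other combination can be cheaper.
peanut butter only: max(1447/180, 15/1) = 15 servings → $6.00.
tempeh only: max(1447/373, 15/8) = 3.879 servings → $4.85.
peanut butter + tempeh with both tight: 5.605 servings and 1.174 servings → $3.71.
The minimum over all feasible corners is $3.71.

$3.71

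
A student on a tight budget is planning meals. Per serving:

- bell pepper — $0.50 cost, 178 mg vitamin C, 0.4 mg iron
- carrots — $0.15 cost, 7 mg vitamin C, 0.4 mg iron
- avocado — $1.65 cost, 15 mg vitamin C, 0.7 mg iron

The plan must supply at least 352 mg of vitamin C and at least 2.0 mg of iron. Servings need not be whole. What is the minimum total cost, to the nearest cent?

A basic optimal solution has at most two foods positive. Try each food alone and each pair with both targets met exactly.
bell pepper only: max(352/178, 2.0/0.4) = 5 servings → $2.50.
carrots only: max(352/7, 2.0/0.4) = 50.29 servings → $7.54.
avocado only: max(352/15, 2.0/0.7) = 23.47 servings → $38.72.
bell pepper + carrots with both tight: 1.854 servings and 3.146 servings → $1.40.
bell pepper + avocado with both tight: 1.825 servings and 1.815 servings → $3.91.
carrots + avocado with both targets exact would need a negative amount; discard.
The minimum over all feasible corners is $1.40.

$1.40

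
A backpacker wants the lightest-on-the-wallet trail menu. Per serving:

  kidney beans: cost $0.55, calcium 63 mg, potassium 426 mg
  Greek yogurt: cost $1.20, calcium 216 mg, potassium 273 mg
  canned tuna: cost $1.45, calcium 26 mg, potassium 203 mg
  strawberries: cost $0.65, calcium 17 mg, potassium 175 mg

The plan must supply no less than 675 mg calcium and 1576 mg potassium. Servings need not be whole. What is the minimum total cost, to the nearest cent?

The cheapest plan sits at a corner of the feasible region — with two constraints it uses at most two foods.
kidney beans only: max(675/63, 1576/426) = 10.71 servings → $5.89.
Greek yogurt only: max(675/216, 1576/273) = 5.773 servings → $6.93.
canned tuna only: max(675/26, 1576/203) = 25.96 servings → $37.64.
strawberries only: max(675/17, 1576/175) = 39.71 servings → $25.81.
kidney beans + Greek yogurt with both tight: 2.087 servings and 2.516 servings → $4.17.
kidney beans + canned tuna with both targets exact would need a negative amount; discard.
kidney beans + strawberries: intersection lies outside the first quadrant.
Greek yogurt + canned tuna with both tight: 2.614 servings and 4.249 servings → $9.30.
Greek yogurt + strawberries with both tight: 2.754 servings and 4.709 servings → $6.37.
canned tuna + strawberries: intersection lies outside the first quadrant.
The minimum over all feasible corners is $4.17.

$4.17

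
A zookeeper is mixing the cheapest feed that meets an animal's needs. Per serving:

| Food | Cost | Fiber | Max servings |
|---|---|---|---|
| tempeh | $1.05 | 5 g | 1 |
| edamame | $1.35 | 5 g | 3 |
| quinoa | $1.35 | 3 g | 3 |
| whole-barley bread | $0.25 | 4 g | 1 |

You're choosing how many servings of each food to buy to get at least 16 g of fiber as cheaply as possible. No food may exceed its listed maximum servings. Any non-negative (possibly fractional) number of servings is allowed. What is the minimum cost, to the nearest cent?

Cost per g of fiber: whole-barley bread $0.0625, tempeh $0.2100, edamame $0.2700, quinoa $0.4500.
Take 1 serving of whole-barley bread: +4.0 g fiber for $0.25 (total $0.25, still need 12.0 g).
Take 1 serving of tempeh: +5.0 g fiber for $1.05 (total $1.30, still need 7.0 g).
Take 1.4 servings of edamame: +7.0 g fiber for $1.89 (total $3.19, still need 0.0 g).
Filling from the cheapest source first is optimal under one linear minimum: $3.19.

$3.19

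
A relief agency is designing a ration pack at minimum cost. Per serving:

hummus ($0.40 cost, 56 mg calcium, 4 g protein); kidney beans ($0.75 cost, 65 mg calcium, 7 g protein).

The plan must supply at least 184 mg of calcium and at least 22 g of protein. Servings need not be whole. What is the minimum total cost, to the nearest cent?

With two linear requirements the optimum uses one or two foods; enumerate the corners.
hummus only: max(184/56, 22/4) = 5.5 servings → $2.20.
kidney beans only: max(184/65, 22/7) = 3.143 servings → $2.36.
hummus + kidney beans: intersection lies outside the first quadrant.
Cheapest feasible corner: $2.20.

$2.20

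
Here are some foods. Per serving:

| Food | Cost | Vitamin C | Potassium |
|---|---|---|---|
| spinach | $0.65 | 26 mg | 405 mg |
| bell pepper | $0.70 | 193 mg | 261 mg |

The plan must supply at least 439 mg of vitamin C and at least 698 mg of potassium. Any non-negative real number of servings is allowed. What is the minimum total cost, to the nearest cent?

At the optimum either one food covers both requirements or two foods hit both targets exactly; no other combination can be cheaper.
spinach only: max(439/26, 698/405) = 16.88 servings → $10.97.
bell pepper only: max(439/193, 698/261) = 2.674 servings → $1.87.
spinach + bell pepper with both tight: 0.2821 servings and 2.237 servings → $1.75.
The minimum over all feasible corners is $1.75.

$1.75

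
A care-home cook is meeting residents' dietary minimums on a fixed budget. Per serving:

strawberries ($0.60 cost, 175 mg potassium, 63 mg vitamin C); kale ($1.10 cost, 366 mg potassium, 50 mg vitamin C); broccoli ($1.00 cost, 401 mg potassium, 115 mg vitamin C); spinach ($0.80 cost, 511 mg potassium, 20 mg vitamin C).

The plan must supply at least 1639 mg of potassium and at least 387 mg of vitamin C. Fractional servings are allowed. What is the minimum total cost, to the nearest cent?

With two linear requirements the optimum uses one or two foods; enumerate the corners.
strawberries only: max(1639/175, 387/63) = 9.366 servings → $5.62.
kale only: max(1639/366, 387/50) = 7.74 servings → $8.51.
broccoli only: max(1639/401, 387/115) = 4.087 servings → $4.09.
spinach only: max(1639/511, 387/20) = 19.35 servings → $15.48.
strawberries + kale with both tight: 4.172 servings and 2.483 servings → $5.23.
strawberries + broccoli with both targets exact would need a negative amount; discard.
strawberries + spinach with both tight: 5.75 servings and 1.238 servings → $4.44.
kale + broccoli with both tight: 1.511 servings and 2.708 servings → $4.37.
kale + spinach with both targets exact would need a negative amount; discard.
broccoli + spinach with both tight: 3.251 servings and 0.6562 servings → $3.78.
Cheapest feasible corner: $3.78.

$3.78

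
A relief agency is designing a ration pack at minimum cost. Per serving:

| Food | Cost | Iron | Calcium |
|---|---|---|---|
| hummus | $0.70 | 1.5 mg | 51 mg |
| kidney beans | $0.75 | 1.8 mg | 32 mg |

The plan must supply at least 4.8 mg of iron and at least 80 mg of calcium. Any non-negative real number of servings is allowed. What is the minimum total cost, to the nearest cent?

hummus only: max(4.8/1.5, 80/51) = 3.2 servings → $2.24.
kidney beans only: max(4.8/1.8, 80/32) = 2.667 servings → $2.00.
hummus + kidney beans with both targets exact would need a negative amount; discard.
Cheapest feasible corner: $2.00.

$2.00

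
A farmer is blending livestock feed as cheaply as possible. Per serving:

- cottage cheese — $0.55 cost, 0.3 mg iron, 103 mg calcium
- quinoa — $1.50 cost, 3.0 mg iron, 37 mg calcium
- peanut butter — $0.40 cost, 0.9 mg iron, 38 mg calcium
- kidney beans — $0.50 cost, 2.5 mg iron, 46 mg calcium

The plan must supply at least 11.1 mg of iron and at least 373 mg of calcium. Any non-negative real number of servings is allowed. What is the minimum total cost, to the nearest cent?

$3.07

cottage cheese only: max(11.1/0.3, 373/103) = 37 servings → $20.35.
quinoa only: max(11.1/3.0, 373/37) = 10.08 servings → $15.12.
peanut butter only: max(11.1/0.9, 373/38) = 12.33 servings → $4.93.
kidney beans only: max(11.1/2.5, 373/46) = 8.109 servings → $4.05.
cottage cheese + quinoa with both tight: 2.378 servings and 3.462 servings → $6.50.
cottage cheese + peanut butter: intersection lies outside the first quadrant.
cottage cheese + kidney beans with both tight: 1.731 servings and 4.232 servings → $3.07.
quinoa + peanut butter with both tight: 1.067 servings and 8.777 servings → $5.11.
quinoa + kidney beans: intersection lies outside the first quadrant.
peanut butter + kidney beans with both tight: 7.871 servings and 1.606 servings → $3.95.
So the least-cost plan costs $3.07.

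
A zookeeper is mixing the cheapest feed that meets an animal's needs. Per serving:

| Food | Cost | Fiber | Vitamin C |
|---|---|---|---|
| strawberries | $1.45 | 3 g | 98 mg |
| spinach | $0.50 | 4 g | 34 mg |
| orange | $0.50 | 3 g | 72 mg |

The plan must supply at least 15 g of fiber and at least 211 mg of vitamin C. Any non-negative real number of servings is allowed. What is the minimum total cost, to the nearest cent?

$2.10

This is a tiny linear program; its minimum lies at a vertex of the feasible set. List the vertices and price them.
strawberries only: max(15/3, 211/98) = 5 servings → $7.25.
spinach only: max(15/4, 211/34) = 6.206 servings → $3.10.
orange only: max(15/3, 211/72) = 5 servings → $2.50.
strawberries + spinach with both tight: 1.152 servings and 2.886 servings → $3.11.
strawberries + orange: intersection lies outside the first quadrant.
spinach + orange with both tight: 2.403 servings and 1.796 servings → $2.10.
Cheapest feasible corner: $2.10.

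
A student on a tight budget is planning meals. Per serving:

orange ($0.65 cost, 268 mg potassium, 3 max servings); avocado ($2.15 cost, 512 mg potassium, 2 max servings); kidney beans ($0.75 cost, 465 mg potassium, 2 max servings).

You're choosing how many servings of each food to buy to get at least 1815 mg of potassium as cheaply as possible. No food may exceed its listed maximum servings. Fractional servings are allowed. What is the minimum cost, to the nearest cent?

Cost per mg of potassium: kidney beans $0.0016, orange $0.0024, avocado $0.0042.
Take 2 servings of kidney beans: +930.0 mg potassium for $1.50 (total $1.50, still need 885.0 mg).
Take 3 servings of orange: +804.0 mg potassium for $1.95 (total $3.45, still need 81.0 mg).
Take 0.1582 servings of avocado: +81.0 mg potassium for $0.34 (total $3.79, still need 0.0 mg).
Greedy by cheapest-per-mg is optimal for a single linear constraint, so the minimum cost is $3.79.

$3.79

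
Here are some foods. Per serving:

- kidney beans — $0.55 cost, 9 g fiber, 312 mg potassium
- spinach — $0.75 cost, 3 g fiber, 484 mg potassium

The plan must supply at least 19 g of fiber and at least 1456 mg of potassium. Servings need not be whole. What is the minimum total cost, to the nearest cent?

With two linear requirements the optimum uses one or two foods; enumerate the corners.
kidney beans only: max(19/9, 1456/312) = 4.667 servings → $2.57.
spinach only: max(19/3, 1456/484) = 6.333 servings → $4.75.
kidney beans + spinach with both tight: 1.412 servings and 2.098 servings → $2.35.
The minimum over all feasible corners is $2.35.

$2.35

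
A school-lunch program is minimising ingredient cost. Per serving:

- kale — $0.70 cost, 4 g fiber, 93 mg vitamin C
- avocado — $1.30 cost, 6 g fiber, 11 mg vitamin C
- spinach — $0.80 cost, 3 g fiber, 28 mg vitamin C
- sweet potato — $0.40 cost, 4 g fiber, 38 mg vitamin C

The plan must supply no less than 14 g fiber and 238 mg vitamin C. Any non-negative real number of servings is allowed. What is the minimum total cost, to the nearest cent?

The cheapest plan sits at a corner of the feasible region — with two constraints it uses at most two foods.
kale only: max(14/4, 238/93) = 3.5 servings → $2.45.
avocado only: max(14/6, 238/11) = 21.64 servings → $28.13.
spinach only: max(14/3, 238/28) = 8.5 servings → $6.80.
sweet potato only: max(14/4, 238/38) = 6.263 servings → $2.51.
kale + avocado with both tight: 2.479 servings and 0.6809 servings → $2.62.
kale + spinach with both tight: 1.928 servings and 2.096 servings → $3.03.
kale + sweet potato with both tight: 1.909 servings and 1.591 servings → $1.97.
avocado + spinach: intersection lies outside the first quadrant.
avocado + sweet potato: the both-tight solution has a negative serving — not a feasible corner.
spinach + sweet potato with both targets exact would need a negative amount; discard.
So the least-cost plan costs $1.97.

$1.97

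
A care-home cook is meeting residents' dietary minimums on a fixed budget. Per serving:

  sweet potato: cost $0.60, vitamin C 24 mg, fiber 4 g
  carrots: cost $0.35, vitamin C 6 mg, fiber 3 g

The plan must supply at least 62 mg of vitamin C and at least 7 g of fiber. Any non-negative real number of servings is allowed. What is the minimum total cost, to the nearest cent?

This is a tiny linear program; its minimum lies at a vertex of the feasible set. List the vertices and price them.
sweet potato only: max(62/24, 7/4) = 2.583 servings → $1.55.
carrots only: max(62/6, 7/3) = 10.33 servings → $3.62.
sweet potato + carrots: intersection lies outside the first quadrant.
Cheapest feasible corner: $1.55.

$1.55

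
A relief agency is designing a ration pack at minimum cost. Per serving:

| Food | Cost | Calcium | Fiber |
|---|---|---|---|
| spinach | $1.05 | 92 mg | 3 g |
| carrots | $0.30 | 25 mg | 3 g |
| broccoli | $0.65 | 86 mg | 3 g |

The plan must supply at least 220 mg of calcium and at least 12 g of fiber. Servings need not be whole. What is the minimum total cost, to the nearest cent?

Two binding constraints pin down two serving amounts, so the optimal mix uses at most two foods. The candidates are each food alone (scaled to the tighter of calcium/fiber) and each pair with both constraints tight.
spinach only: max(220/92, 12/3) = 4 servings → $4.20.
carrots only: max(220/25, 12/3) = 8.8 servings → $2.64.
broccoli only: max(220/86, 12/3) = 4 servings → $2.60.
spinach + carrots with both tight: 1.791 servings and 2.209 servings → $2.54.
spinach + broccoli with both targets exact would need a negative amount; discard.
carrots + broccoli with both tight: 2.033 servings and 1.967 servings → $1.89.
So the least-cost plan costs $1.89.

$1.89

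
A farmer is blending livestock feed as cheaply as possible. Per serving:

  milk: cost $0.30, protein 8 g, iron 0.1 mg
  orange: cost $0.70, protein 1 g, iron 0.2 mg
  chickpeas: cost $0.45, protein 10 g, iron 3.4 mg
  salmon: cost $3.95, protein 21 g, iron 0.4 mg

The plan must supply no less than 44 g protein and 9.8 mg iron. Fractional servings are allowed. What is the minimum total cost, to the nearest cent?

$1.86

A basic optimal solution has at most two foods positive. Try each food alone and each pair with both targets met exactly.
milk only: max(44/8, 9.8/0.1) = 98 servings → $29.40.
orange only: max(44/1, 9.8/0.2) = 49 servings → $34.30.
chickpeas only: max(44/10, 9.8/3.4) = 4.4 servings → $1.98.
salmon only: max(44/21, 9.8/0.4) = 24.5 servings → $96.78.
milk + orange: intersection lies outside the first quadrant.
milk + chickpeas with both tight: 1.969 servings and 2.824 servings → $1.86.
milk + salmon: intersection lies outside the first quadrant.
orange + chickpeas with both tight: 36.86 servings and 0.7143 servings → $26.12.
orange + salmon: the both-tight solution has a negative serving — not a feasible corner.
chickpeas + salmon with both tight: 2.792 servings and 0.7656 servings → $4.28.
The minimum over all feasible corners is $1.86.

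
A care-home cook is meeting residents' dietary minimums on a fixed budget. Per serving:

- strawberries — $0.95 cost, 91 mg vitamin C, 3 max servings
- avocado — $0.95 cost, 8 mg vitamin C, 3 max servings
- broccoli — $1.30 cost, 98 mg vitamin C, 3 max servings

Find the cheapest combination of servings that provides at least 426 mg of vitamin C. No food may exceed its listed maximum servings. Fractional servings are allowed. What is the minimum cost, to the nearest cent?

Cost per mg of vitamin C: strawberries $0.0104, broccoli $0.0133, avocado $0.1187.
Take 3 servings of strawberries: +273.0 mg vitamin C for $2.85 (total $2.85, still need 153.0 mg).
Take 1.561 servings of broccoli: +153.0 mg vitamin C for $2.03 (total $4.88, still need 0.0 mg).
Greedy by cheapest-per-mg is optimal for a single linear constraint, so the minimum cost is $4.88.

$4.88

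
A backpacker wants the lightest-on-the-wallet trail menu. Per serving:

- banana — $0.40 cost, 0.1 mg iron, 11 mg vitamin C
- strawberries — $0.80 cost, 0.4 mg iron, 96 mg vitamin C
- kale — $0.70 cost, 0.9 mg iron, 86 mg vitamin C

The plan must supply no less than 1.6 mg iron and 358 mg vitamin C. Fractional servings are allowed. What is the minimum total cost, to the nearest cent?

$2.91

Minimising a linear cost over {iron ≥ 1.6, vitamin C ≥ 358, servings ≥ 0} — the optimum is at a vertex, using one or two foods.
banana only: max(1.6/0.1, 358/11) = 32.55 servings → $13.02.
strawberries only: max(1.6/0.4, 358/96) = 4 servings → $3.20.
kale only: max(1.6/0.9, 358/86) = 4.163 servings → $2.91.
banana + strawberries with both tight: 2 servings and 3.5 servings → $3.60.
banana + kale: intersection lies outside the first quadrant.
strawberries + kale with both tight: 3.55 servings and 0.2 servings → $2.98.
So the least-cost plan costs $2.91.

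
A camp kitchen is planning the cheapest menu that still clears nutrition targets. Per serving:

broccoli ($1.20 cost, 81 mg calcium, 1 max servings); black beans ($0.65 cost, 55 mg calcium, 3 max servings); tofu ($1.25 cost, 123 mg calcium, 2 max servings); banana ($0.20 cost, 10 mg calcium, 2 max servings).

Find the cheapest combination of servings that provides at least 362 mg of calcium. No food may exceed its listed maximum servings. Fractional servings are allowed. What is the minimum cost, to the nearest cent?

Cost per mg of calcium: tofu $0.0102, black beans $0.0118, broccoli $0.0148, banana $0.0200.
Take 2 servings of tofu: +246.0 mg calcium for $2.50 (total $2.50, still need 116.0 mg).
Take 2.109 servings of black beans: +116.0 mg calcium for $1.37 (total $3.87, still need 0.0 mg).
Filling from the cheapest source first is optimal under one linear minimum: $3.87.

$3.87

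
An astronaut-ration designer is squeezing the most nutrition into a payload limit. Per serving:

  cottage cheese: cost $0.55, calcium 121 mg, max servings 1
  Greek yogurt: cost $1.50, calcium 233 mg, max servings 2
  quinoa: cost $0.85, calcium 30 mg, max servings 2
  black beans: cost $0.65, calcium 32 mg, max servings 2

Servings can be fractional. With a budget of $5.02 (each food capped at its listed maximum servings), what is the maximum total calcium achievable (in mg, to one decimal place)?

657.0 mg

Calcium per dollar: cottage cheese 220, Greek yogurt 155.3, black beans 49.23, quinoa 35.29.
Take 1 serving of cottage cheese: spends $0.55, +121.0 mg calcium (running total 121.0 mg).
Take 2 servings of Greek yogurt: spends $3.00, +466.0 mg calcium (running total 587.0 mg).
Take 2 servings of black beans: spends $1.30, +64.0 mg calcium (running total 651.0 mg).
Take 0.2 servings of quinoa: spends $0.17, +6.0 mg calcium (running total 657.0 mg).
Greedy by best ratio exhausts the cost allowance optimally: 657.0 mg.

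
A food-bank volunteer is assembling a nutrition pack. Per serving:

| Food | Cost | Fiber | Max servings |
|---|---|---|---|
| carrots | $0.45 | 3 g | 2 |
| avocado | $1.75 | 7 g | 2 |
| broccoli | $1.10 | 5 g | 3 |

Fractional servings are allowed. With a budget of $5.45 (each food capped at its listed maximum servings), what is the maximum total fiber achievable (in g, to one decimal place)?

26.0 g

Fiber per dollar: carrots 6.667, broccoli 4.545, avocado 4.
Take 2 servings of carrots: spends $0.90, +6.0 g fiber (running total 6.0 g).
Take 3 servings of broccoli: spends $3.30, +15.0 g fiber (running total 21.0 g).
Take 0.7143 servings of avocado: spends $1.25, +5.0 g fiber (running total 26.0 g).
Filling greedily by fiber-per-dollar is optimal for one linear limit, giving 26.0 g.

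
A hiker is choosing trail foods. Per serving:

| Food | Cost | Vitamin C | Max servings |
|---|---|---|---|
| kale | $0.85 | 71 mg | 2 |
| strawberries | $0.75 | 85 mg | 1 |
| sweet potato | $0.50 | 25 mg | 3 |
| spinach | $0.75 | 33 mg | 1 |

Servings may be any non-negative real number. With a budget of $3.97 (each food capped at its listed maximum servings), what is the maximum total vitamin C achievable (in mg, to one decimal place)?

302.9 mg

Vitamin C per dollar: strawberries 113.3, kale 83.53, sweet potato 50, spinach 44.
Take 1 serving of strawberries: spends $0.75, +85.0 mg vitamin C (running total 85.0 mg).
Take 2 servings of kale: spends $1.70, +142.0 mg vitamin C (running total 227.0 mg).
Take 3 servings of sweet potato: spends $1.50, +75.0 mg vitamin C (running total 302.0 mg).
Take 0.02667 servings of spinach: spends $0.02, +0.9 mg vitamin C (running total 302.9 mg).
Greedy by best ratio exhausts the cost allowance optimally: 302.9 mg.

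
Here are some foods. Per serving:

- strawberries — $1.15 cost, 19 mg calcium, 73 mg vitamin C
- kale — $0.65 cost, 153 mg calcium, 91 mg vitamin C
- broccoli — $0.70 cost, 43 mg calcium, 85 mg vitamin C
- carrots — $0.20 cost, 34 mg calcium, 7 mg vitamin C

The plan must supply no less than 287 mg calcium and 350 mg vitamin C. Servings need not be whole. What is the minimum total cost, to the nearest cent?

$2.50

An LP optimum is at a vertex; with two nutrient constraints at most two foods are used. Check each candidate.
strawberries only: max(287/19, 350/73) = 15.11 servings → $17.37.
kale only: max(287/153, 350/91) = 3.846 servings → $2.50.
broccoli only: max(287/43, 350/85) = 6.674 servings → $4.67.
carrots only: max(287/34, 350/7) = 50 servings → $10.00.
strawberries + kale with both tight: 2.906 servings and 1.515 servings → $4.33.
strawberries + broccoli: intersection lies outside the first quadrant.
strawberries + carrots with both tight: 4.211 servings and 6.088 servings → $6.06.
kale + broccoli with both tight: 1.028 servings and 3.017 servings → $2.78.
kale + carrots: the both-tight solution has a negative serving — not a feasible corner.
broccoli + carrots with both tight: 3.82 servings and 3.61 servings → $3.40.
So the least-cost plan costs $2.50.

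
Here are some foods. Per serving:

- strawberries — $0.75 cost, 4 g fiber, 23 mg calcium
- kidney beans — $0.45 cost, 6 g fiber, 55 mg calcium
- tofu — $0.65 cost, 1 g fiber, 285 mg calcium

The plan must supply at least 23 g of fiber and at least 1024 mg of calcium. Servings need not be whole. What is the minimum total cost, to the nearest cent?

$3.42

An LP optimum is at a vertex; with two nutrient constraints at most two foods are used. Check each candidate.
strawberries only: max(23/4, 1024/23) = 44.52 servings → $33.39.
kidney beans only: max(23/6, 1024/55) = 18.62 servings → $8.38.
tofu only: max(23/1, 1024/285) = 23 servings → $14.95.
strawberries + kidney beans with both targets exact would need a negative amount; discard.
strawberries + tofu with both tight: 4.952 servings and 3.193 servings → $5.79.
kidney beans + tofu with both tight: 3.342 servings and 2.948 servings → $3.42.
Cheapest feasible corner: $3.42.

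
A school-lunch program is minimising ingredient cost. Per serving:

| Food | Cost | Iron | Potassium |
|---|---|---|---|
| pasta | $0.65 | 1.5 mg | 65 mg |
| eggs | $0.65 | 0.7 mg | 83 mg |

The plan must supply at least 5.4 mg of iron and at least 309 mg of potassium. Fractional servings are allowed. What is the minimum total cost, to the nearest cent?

$2.83

Two binding constraints pin down two serving amounts, so the optimal mix uses at most two foods. The candidates are each food alone (scaled to the tighter of iron/potassium) and each pair with both constraints tight.
pasta only: max(5.4/1.5, 309/65) = 4.754 servings → $3.09.
eggs only: max(5.4/0.7, 309/83) = 7.714 servings → $5.01.
pasta + eggs with both tight: 2.935 servings and 1.424 servings → $2.83.
Cheapest feasible corner: $2.83.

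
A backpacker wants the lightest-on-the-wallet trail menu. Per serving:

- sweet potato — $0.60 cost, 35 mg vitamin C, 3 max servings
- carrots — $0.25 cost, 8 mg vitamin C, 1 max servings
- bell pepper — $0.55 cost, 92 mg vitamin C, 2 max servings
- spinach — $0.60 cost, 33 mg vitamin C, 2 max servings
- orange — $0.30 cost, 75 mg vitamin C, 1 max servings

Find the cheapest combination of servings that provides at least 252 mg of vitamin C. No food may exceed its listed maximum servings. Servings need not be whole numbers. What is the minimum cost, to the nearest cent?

$1.36

Cost per mg of vitamin C: orange $0.0040, bell pepper $0.0060, sweet potato $0.0171, spinach $0.0182, carrots $0.0312.
Take 1 serving of orange: +75.0 mg vitamin C for $0.30 (total $0.30, still need 177.0 mg).
Take 1.924 servings of bell pepper: +177.0 mg vitamin C for $1.06 (total $1.36, still need 0.0 mg).
Greedy by cheapest-per-mg is optimal for a single linear constraint, so the minimum cost is $1.36.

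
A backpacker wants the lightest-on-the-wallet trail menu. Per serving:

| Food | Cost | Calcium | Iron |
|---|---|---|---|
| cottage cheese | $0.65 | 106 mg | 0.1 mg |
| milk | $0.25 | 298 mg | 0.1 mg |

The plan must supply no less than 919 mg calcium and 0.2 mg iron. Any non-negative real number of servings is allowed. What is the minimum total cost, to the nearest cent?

Check every corner: each single food scaled to meet both minima, and each pair solved so both constraints bind.
cottage cheese only: max(919/106, 0.2/0.1) = 8.67 servings → $5.64.
milk only: max(919/298, 0.2/0.1) = 3.084 servings → $0.77.
cottage cheese + milk: the both-tight solution has a negative serving — not a feasible corner.
So the least-cost plan costs $0.77.

$0.77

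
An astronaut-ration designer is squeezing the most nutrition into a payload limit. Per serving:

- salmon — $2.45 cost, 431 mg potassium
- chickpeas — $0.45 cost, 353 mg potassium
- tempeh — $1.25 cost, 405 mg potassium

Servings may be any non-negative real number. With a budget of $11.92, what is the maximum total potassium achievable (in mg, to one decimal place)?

Potassium per dollar: chickpeas 784.4, tempeh 324, salmon 175.9.
With no serving limits, spend the whole cost allowance on chickpeas: $11.92 / $0.45 × 353 mg = 9350.6 mg.

9350.6 mg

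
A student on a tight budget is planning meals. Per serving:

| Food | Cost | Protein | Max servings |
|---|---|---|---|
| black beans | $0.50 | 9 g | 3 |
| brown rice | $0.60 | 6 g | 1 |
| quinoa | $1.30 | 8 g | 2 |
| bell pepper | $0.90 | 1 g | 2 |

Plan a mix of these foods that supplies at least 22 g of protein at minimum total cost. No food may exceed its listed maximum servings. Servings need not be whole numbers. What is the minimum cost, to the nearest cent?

Cost per g of protein: black beans $0.0556, brown rice $0.1000, quinoa $0.1625, bell pepper $0.9000.
Take 2.444 servings of black beans: +22.0 g protein for $1.22 (total $1.22, still need 0.0 g).
Greedy by cheapest-per-g is optimal for a single linear constraint, so the minimum cost is $1.22.

$1.22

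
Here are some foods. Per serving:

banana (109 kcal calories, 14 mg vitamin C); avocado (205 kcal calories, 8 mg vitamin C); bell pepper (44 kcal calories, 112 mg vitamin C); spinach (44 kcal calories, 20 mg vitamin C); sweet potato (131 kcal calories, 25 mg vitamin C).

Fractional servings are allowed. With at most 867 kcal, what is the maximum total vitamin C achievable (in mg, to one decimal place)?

2206.9 mg

Vitamin C per kcal: bell pepper 2.545, spinach 0.4545, sweet potato 0.1908, banana 0.1284, avocado 0.03902.
With no serving limits, spend the whole calories allowance on bell pepper: 867 kcal / 44 kcal × 112 mg = 2206.9 mg.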